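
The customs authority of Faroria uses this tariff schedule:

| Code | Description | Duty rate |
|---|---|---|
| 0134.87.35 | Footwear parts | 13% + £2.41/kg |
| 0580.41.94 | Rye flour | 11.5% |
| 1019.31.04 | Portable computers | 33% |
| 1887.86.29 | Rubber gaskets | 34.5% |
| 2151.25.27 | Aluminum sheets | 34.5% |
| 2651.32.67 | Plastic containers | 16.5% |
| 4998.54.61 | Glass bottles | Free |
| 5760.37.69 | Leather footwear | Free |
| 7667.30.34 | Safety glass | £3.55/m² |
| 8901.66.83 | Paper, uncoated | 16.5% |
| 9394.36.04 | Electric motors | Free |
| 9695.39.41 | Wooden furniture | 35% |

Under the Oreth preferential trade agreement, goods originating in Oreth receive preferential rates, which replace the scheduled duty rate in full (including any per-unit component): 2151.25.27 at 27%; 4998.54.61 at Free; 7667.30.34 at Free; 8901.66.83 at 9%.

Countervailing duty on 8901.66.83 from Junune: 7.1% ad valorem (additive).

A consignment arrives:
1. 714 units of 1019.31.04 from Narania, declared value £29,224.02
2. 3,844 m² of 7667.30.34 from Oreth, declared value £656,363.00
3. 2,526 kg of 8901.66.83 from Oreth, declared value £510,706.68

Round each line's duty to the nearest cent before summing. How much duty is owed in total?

£55,607.53

Line 1 (1019.31.04, Narania, 714 units, £29,224.02):
Base rate for 1019.31.04 is 33%.
Duty = £29,224.02 × 33% = £9,643.93.
Line 2 (7667.30.34, Oreth, 3,844 m², £656,363.00):
Base rate for 7667.30.34 is £3.55/m².
Origin Oreth qualifies under the Faroria–Oreth agreement and 7667.30.34 is covered: preferential rate Free applies instead.
Duty = £656,363.00 × 0% = £0.00.
Line 3 (8901.66.83, Oreth, 2,526 kg, £510,706.68):
Base rate for 8901.66.83 is 16.5%.
Origin Oreth qualifies under the Faroria–Oreth agreement and 8901.66.83 is covered: preferential rate 9% applies instead.
The additional-duty order on 8901.66.83 targets Junune, not Oreth; it does not apply.
Duty = £510,706.68 × 9% = £45,963.60.
Total = £9,643.93 + £0.00 + £45,963.60 = £55,607.53.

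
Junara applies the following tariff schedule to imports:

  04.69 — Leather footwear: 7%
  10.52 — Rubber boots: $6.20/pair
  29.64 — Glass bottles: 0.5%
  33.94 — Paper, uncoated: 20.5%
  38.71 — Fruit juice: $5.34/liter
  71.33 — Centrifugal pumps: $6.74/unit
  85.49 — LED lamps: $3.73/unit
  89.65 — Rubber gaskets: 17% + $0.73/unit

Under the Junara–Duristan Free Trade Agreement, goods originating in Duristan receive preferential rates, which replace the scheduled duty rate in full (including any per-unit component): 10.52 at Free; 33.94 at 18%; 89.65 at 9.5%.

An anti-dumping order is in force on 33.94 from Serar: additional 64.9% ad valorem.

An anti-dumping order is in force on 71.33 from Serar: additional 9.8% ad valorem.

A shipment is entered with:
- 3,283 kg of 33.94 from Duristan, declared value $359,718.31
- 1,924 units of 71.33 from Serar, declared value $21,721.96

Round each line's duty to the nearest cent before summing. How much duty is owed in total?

Line 1 (33.94, Duristan, 3,283 kg, $359,718.31):
Base rate for 33.94 is 20.5%.
Origin Duristan qualifies under the Junara–Duristan agreement and 33.94 is covered: preferential rate 18% applies instead.
The additional-duty order on 33.94 targets Serar, not Duristan; it does not apply.
Duty = $359,718.31 × 18% = $64,749.30.
Line 2 (71.33, Serar, 1,924 units, $21,721.96):
Base rate for 71.33 is $6.74/unit.
Additional duty on 71.33 from Serar: +9.8% ad valorem. Applied ad valorem rate = 9.8%.
Duty = $21,721.96 × 9.8% + 1,924 × $6.74 = $15,096.51.
Total = $64,749.30 + $15,096.51 = $79,845.81.

$79,845.81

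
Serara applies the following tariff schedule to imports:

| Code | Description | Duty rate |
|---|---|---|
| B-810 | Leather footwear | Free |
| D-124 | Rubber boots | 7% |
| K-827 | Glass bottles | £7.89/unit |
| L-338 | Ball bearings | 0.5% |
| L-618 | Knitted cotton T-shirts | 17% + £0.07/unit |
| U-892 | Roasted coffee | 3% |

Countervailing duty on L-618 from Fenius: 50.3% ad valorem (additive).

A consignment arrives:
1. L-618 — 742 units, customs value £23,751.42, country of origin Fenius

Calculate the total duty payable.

Line 1 (L-618, Fenius, 742 units, £23,751.42):
Base rate for L-618 is 17% + £0.07/unit.
Additional duty on L-618 from Fenius: +50.3%. Applied ad valorem rate: 17% + 50.3% = 67.3%.
Duty = £23,751.42 × 67.3% + 742 × £0.07 = £16,036.65.

£16,036.65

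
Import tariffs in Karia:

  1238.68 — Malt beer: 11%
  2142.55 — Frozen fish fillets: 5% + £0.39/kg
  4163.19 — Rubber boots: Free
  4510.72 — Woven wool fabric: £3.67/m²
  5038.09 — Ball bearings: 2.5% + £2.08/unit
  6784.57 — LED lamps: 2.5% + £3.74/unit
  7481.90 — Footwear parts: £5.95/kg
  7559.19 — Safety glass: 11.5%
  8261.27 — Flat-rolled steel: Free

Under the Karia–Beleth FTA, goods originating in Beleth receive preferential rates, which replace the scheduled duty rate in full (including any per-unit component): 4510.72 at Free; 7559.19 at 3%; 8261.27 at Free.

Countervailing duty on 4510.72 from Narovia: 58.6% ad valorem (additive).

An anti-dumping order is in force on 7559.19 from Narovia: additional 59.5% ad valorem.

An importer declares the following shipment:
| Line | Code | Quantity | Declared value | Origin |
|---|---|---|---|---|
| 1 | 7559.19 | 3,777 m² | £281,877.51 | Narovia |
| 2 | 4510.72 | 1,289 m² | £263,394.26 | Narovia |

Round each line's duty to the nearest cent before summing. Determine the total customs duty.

Line 1 (7559.19, Narovia, 3,777 m², £281,877.51):
Base rate for 7559.19 is 11.5%.
7559.19 has an FTA preferential rate, but origin Narovia is not Beleth; base rate stands.
Additional duty on 7559.19 from Narovia: +59.5%. Applied ad valorem rate: 11.5% + 59.5% = 71%.
Duty = £281,877.51 × 71% = £200,133.03.
Line 2 (4510.72, Narovia, 1,289 m², £263,394.26):
Base rate for 4510.72 is £3.67/m².
4510.72 has an FTA preferential rate, but origin Narovia is not Beleth; base rate stands.
Additional duty on 4510.72 from Narovia: +58.6% ad valorem. Applied ad valorem rate = 58.6%.
Duty = £263,394.26 × 58.6% + 1,289 × £3.67 = £159,079.67.
Total = £200,133.03 + £159,079.67 = £359,212.70.

£359,212.70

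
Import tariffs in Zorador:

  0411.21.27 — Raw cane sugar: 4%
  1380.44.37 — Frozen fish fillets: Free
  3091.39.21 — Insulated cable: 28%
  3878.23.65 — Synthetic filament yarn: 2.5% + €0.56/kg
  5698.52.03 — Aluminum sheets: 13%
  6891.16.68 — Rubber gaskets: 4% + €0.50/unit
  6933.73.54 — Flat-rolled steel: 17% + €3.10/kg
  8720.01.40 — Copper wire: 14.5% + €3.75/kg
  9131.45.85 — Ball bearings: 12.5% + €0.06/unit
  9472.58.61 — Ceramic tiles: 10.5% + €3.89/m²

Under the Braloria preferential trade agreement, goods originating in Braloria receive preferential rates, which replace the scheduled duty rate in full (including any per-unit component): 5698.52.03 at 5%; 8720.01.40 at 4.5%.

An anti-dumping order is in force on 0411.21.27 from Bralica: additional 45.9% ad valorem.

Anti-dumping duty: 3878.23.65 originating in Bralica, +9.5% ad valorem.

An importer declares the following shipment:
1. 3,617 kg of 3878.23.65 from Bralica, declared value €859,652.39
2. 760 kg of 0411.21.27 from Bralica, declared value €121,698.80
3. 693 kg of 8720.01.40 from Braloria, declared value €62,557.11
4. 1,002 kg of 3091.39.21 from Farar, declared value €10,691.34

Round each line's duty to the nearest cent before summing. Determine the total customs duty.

€171,720.16

Line 1 (3878.23.65, Bralica, 3,617 kg, €859,652.39):
Base rate for 3878.23.65 is 2.5% + €0.56/kg.
Additional duty on 3878.23.65 from Bralica: +9.5%. Applied ad valorem rate: 2.5% + 9.5% = 12%.
Duty = €859,652.39 × 12% + 3,617 × €0.56 = €105,183.81.
Line 2 (0411.21.27, Bralica, 760 kg, €121,698.80):
Base rate for 0411.21.27 is 4%.
Additional duty on 0411.21.27 from Bralica: +45.9%. Applied ad valorem rate: 4% + 45.9% = 49.9%.
Duty = €121,698.80 × 49.9% = €60,727.70.
Line 3 (8720.01.40, Braloria, 693 kg, €62,557.11):
Base rate for 8720.01.40 is 14.5% + €3.75/kg.
Origin Braloria qualifies under the Zorador–Braloria agreement and 8720.01.40 is covered: preferential rate 4.5% applies instead.
Duty = €62,557.11 × 4.5% = €2,815.07.
Line 4 (3091.39.21, Farar, 1,002 kg, €10,691.34):
Base rate for 3091.39.21 is 28%.
Duty = €10,691.34 × 28% = €2,993.58.
Total = €105,183.81 + €60,727.70 + €2,815.07 + €2,993.58 = €171,720.16.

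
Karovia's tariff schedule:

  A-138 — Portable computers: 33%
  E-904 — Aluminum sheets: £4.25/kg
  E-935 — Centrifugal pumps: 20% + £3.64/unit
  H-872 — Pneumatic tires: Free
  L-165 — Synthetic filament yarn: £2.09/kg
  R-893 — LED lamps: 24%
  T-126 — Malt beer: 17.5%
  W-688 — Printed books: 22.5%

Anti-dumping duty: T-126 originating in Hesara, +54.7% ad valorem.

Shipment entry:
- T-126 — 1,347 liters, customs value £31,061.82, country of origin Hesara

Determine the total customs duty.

£22,426.63

Line 1 (T-126, Hesara, 1,347 liters, £31,061.82):
Base rate for T-126 is 17.5%.
Additional duty on T-126 from Hesara: +54.7%. Applied ad valorem rate: 17.5% + 54.7% = 72.2%.
Duty = £31,061.82 × 72.2% = £22,426.63.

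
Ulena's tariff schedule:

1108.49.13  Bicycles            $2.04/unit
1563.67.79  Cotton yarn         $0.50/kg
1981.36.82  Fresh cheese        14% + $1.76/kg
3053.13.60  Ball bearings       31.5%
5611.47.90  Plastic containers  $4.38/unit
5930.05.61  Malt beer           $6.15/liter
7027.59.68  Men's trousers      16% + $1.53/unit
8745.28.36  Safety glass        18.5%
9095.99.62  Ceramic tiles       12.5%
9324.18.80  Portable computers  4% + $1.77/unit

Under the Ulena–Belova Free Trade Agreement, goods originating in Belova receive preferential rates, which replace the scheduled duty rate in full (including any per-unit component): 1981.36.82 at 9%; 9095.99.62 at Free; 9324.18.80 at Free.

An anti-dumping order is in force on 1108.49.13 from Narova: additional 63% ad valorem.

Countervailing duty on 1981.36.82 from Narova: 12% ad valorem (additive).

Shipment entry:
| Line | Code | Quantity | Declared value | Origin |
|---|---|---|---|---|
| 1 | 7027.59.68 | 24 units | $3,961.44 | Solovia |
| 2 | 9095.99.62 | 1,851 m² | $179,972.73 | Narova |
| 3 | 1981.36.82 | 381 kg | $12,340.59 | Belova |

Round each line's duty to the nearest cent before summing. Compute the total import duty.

$24,277.79

Line 1 (7027.59.68, Solovia, 24 units, $3,961.44):
Base rate for 7027.59.68 is 16% + $1.53/unit.
Duty = $3,961.44 × 16% + 24 × $1.53 = $670.55.
Line 2 (9095.99.62, Narova, 1,851 m², $179,972.73):
Base rate for 9095.99.62 is 12.5%.
9095.99.62 has an FTA preferential rate, but origin Narova is not Belova; base rate stands.
Duty = $179,972.73 × 12.5% = $22,496.59.
Line 3 (1981.36.82, Belova, 381 kg, $12,340.59):
Base rate for 1981.36.82 is 14% + $1.76/kg.
Origin Belova qualifies under the Ulena–Belova agreement and 1981.36.82 is covered: preferential rate 9% applies instead.
The additional-duty order on 1981.36.82 targets Narova, not Belova; it does not apply.
Duty = $12,340.59 × 9% = $1,110.65.
Total = $670.55 + $22,496.59 + $1,110.65 = $24,277.79.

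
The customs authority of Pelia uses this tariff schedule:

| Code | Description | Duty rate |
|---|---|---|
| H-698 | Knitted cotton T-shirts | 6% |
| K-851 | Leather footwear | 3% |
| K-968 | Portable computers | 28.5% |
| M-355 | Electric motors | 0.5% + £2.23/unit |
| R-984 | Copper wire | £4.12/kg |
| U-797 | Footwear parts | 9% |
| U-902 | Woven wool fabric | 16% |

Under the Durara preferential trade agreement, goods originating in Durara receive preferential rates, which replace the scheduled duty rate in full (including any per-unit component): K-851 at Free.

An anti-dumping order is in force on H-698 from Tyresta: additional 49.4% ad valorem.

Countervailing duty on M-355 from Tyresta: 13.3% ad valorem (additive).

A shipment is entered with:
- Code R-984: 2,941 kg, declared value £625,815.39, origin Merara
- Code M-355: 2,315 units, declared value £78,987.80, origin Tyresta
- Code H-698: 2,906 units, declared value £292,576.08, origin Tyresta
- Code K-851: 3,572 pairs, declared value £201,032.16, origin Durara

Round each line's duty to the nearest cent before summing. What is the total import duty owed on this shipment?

£190,266.84

Line 1 (R-984, Merara, 2,941 kg, £625,815.39):
Base rate for R-984 is £4.12/kg.
Duty = 2,941 × £4.12 = £12,116.92.
Line 2 (M-355, Tyresta, 2,315 units, £78,987.80):
Base rate for M-355 is 0.5% + £2.23/unit.
Additional duty on M-355 from Tyresta: +13.3%. Applied ad valorem rate: 0.5% + 13.3% = 13.8%.
Duty = £78,987.80 × 13.8% + 2,315 × £2.23 = £16,062.77.
Line 3 (H-698, Tyresta, 2,906 units, £292,576.08):
Base rate for H-698 is 6%.
Additional duty on H-698 from Tyresta: +49.4%. Applied ad valorem rate: 6% + 49.4% = 55.4%.
Duty = £292,576.08 × 55.4% = £162,087.15.
Line 4 (K-851, Durara, 3,572 pairs, £201,032.16):
Base rate for K-851 is 3%.
Origin Durara qualifies under the Pelia–Durara agreement and K-851 is covered: preferential rate Free applies instead.
Duty = £201,032.16 × 0% = £0.00.
Total = £12,116.92 + £16,062.77 + £162,087.15 + £0.00 = £190,266.84.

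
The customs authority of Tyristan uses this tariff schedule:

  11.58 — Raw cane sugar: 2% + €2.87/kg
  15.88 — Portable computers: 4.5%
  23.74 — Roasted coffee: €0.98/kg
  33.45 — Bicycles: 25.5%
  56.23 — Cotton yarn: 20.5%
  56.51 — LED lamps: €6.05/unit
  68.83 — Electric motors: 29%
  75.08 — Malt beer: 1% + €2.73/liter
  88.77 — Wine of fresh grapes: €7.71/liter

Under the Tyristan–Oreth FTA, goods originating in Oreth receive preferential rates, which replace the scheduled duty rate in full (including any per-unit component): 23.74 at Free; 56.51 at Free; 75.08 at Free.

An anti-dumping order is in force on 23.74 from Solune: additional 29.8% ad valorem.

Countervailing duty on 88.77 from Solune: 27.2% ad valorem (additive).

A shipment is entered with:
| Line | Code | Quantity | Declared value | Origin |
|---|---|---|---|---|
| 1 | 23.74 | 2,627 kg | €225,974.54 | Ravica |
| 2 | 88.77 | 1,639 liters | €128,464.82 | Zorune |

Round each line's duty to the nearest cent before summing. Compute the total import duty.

€15,211.15

Line 1 (23.74, Ravica, 2,627 kg, €225,974.54):
Base rate for 23.74 is €0.98/kg.
23.74 has an FTA preferential rate, but origin Ravica is not Oreth; base rate stands.
The additional-duty order on 23.74 targets Solune, not Ravica; it does not apply.
Duty = 2,627 × €0.98 = €2,574.46.
Line 2 (88.77, Zorune, 1,639 liters, €128,464.82):
Base rate for 88.77 is €7.71/liter.
The additional-duty order on 88.77 targets Solune, not Zorune; it does not apply.
Duty = 1,639 × €7.71 = €12,636.69.
Total = €2,574.46 + €12,636.69 = €15,211.15.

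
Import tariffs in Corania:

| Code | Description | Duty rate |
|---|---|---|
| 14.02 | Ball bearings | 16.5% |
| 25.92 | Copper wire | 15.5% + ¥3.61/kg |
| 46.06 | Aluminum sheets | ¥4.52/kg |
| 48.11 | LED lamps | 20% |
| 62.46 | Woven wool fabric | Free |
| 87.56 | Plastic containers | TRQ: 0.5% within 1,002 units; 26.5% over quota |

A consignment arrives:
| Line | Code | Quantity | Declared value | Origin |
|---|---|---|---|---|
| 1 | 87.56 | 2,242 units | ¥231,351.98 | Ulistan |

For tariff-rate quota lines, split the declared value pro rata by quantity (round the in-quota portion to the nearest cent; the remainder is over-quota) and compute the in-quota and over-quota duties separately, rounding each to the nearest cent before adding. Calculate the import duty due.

Line 1 (87.56, Ulistan, 2,242 units, ¥231,351.98):
Code 87.56 is under a tariff-rate quota (threshold 1,002 units). In-quota: 1,002 units at 0.5%; over-quota: 1,240 units at 26.5%.
Pro-rata value split: in-quota = ¥231,351.98 × 1,002/2,242 = ¥103,396.38; over-quota = ¥231,351.98 − ¥103,396.38 = ¥127,955.60.
In-quota duty = ¥103,396.38 × 0.5% = ¥516.98. Over-quota duty = ¥127,955.60 × 26.5% = ¥33,908.23.
Line duty = ¥516.98 + ¥33,908.23 = ¥34,425.21.

¥34,425.21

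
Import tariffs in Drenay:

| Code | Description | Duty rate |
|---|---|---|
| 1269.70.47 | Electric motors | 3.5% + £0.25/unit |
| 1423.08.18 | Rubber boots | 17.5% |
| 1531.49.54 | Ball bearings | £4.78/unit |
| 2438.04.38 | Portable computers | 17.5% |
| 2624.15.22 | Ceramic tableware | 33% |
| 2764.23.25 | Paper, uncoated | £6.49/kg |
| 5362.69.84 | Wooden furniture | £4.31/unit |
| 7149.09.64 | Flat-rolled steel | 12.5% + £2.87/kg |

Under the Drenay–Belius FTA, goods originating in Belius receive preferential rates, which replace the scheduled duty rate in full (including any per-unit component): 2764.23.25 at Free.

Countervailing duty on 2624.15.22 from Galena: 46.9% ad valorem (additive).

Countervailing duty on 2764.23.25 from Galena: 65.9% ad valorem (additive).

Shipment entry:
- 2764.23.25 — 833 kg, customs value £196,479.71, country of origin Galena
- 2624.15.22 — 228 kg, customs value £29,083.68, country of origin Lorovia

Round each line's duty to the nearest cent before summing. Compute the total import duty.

Line 1 (2764.23.25, Galena, 833 kg, £196,479.71):
Base rate for 2764.23.25 is £6.49/kg.
2764.23.25 has an FTA preferential rate, but origin Galena is not Belius; base rate stands.
Additional duty on 2764.23.25 from Galena: +65.9% ad valorem. Applied ad valorem rate = 65.9%.
Duty = £196,479.71 × 65.9% + 833 × £6.49 = £134,886.30.
Line 2 (2624.15.22, Lorovia, 228 kg, £29,083.68):
Base rate for 2624.15.22 is 33%.
The additional-duty order on 2624.15.22 targets Galena, not Lorovia; it does not apply.
Duty = £29,083.68 × 33% = £9,597.61.
Total = £134,886.30 + £9,597.61 = £144,483.91.

£144,483.91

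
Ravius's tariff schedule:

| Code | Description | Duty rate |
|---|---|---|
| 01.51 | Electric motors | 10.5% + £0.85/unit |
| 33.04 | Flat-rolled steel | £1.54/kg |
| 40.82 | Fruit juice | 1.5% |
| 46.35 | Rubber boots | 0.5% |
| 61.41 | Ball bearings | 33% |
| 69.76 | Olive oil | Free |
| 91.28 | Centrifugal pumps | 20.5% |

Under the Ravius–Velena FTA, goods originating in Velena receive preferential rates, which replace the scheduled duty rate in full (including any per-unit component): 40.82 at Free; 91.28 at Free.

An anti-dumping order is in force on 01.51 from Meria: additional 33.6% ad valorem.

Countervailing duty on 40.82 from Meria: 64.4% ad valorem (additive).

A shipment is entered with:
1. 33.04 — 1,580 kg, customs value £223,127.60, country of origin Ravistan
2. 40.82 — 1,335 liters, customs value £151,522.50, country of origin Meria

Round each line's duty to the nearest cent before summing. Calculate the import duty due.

£102,286.53

Line 1 (33.04, Ravistan, 1,580 kg, £223,127.60):
Base rate for 33.04 is £1.54/kg.
Duty = 1,580 × £1.54 = £2,433.20.
Line 2 (40.82, Meria, 1,335 liters, £151,522.50):
Base rate for 40.82 is 1.5%.
40.82 has an FTA preferential rate, but origin Meria is not Velena; base rate stands.
Additional duty on 40.82 from Meria: +64.4%. Applied ad valorem rate: 1.5% + 64.4% = 65.9%.
Duty = £151,522.50 × 65.9% = £99,853.33.
Total = £2,433.20 + £99,853.33 = £102,286.53.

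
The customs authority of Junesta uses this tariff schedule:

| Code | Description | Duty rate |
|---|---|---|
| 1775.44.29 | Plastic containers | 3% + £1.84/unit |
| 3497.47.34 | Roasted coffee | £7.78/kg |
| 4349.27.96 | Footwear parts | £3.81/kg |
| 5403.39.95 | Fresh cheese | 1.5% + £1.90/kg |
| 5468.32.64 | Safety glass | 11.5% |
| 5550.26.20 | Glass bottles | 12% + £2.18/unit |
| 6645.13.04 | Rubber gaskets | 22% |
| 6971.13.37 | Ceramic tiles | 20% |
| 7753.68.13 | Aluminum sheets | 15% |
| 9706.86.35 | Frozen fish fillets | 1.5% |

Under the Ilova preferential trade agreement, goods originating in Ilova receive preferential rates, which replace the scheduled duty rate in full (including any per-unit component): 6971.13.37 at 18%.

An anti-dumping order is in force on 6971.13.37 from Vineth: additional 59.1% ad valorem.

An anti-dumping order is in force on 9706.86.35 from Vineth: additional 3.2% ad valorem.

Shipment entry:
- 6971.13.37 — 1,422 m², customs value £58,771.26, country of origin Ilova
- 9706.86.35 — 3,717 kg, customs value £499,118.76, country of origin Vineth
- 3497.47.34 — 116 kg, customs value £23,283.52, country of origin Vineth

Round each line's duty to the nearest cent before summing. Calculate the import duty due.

Line 1 (6971.13.37, Ilova, 1,422 m², £58,771.26):
Base rate for 6971.13.37 is 20%.
Origin Ilova qualifies under the Junesta–Ilova agreement and 6971.13.37 is covered: preferential rate 18% applies instead.
The additional-duty order on 6971.13.37 targets Vineth, not Ilova; it does not apply.
Duty = £58,771.26 × 18% = £10,578.83.
Line 2 (9706.86.35, Vineth, 3,717 kg, £499,118.76):
Base rate for 9706.86.35 is 1.5%.
Additional duty on 9706.86.35 from Vineth: +3.2%. Applied ad valorem rate: 1.5% + 3.2% = 4.7%.
Duty = £499,118.76 × 4.7% = £23,458.58.
Line 3 (3497.47.34, Vineth, 116 kg, £23,283.52):
Base rate for 3497.47.34 is £7.78/kg.
Duty = 116 × £7.78 = £902.48.
Total = £10,578.83 + £23,458.58 + £902.48 = £34,939.89.

£34,939.89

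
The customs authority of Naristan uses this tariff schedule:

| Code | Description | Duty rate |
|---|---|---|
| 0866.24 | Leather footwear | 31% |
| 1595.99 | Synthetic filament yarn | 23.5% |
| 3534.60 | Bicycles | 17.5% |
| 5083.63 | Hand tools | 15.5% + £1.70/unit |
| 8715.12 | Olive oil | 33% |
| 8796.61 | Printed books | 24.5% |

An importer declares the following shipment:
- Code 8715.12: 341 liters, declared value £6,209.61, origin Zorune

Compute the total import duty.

Line 1 (8715.12, Zorune, 341 liters, £6,209.61):
Base rate for 8715.12 is 33%.
Duty = £6,209.61 × 33% = £2,049.17.

£2,049.17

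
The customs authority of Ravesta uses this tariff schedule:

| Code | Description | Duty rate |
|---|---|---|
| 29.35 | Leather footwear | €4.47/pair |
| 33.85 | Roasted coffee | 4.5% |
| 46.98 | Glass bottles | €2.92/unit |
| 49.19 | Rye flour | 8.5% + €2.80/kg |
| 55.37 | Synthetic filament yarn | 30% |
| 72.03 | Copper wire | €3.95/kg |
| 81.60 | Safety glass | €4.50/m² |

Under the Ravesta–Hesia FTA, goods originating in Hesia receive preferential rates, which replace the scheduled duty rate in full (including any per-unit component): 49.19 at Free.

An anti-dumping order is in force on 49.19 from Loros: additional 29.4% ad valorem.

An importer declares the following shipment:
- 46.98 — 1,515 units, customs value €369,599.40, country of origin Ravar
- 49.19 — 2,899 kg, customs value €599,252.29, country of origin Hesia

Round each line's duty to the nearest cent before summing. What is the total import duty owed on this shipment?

Line 1 (46.98, Ravar, 1,515 units, €369,599.40):
Base rate for 46.98 is €2.92/unit.
Duty = 1,515 × €2.92 = €4,423.80.
Line 2 (49.19, Hesia, 2,899 kg, €599,252.29):
Base rate for 49.19 is 8.5% + €2.80/kg.
Origin Hesia qualifies under the Ravesta–Hesia agreement and 49.19 is covered: preferential rate Free applies instead.
The additional-duty order on 49.19 targets Loros, not Hesia; it does not apply.
Duty = €599,252.29 × 0% = €0.00.
Total = €4,423.80 + €0.00 = €4,423.80.

€4,423.80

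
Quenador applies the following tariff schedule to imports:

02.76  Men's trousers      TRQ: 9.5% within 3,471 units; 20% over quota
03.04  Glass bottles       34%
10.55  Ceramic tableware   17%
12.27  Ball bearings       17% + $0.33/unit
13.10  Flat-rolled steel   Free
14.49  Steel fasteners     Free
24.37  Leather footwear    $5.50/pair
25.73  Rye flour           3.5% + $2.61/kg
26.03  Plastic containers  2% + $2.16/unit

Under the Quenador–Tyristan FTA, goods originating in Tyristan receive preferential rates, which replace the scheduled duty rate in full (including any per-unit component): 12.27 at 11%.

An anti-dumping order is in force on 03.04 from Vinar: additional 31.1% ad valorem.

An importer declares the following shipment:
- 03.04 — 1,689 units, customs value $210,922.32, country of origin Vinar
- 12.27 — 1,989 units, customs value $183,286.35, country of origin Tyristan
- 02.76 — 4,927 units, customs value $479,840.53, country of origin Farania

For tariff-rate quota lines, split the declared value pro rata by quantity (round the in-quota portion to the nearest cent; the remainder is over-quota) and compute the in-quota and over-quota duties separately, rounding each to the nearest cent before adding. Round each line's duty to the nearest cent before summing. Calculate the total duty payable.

$217,945.77

Line 1 (03.04, Vinar, 1,689 units, $210,922.32):
Base rate for 03.04 is 34%.
Additional duty on 03.04 from Vinar: +31.1%. Applied ad valorem rate: 34% + 31.1% = 65.1%.
Duty = $210,922.32 × 65.1% = $137,310.43.
Line 2 (12.27, Tyristan, 1,989 units, $183,286.35):
Base rate for 12.27 is 17% + $0.33/unit.
Origin Tyristan qualifies under the Quenador–Tyristan agreement and 12.27 is covered: preferential rate 11% applies instead.
Duty = $183,286.35 × 11% = $20,161.50.
Line 3 (02.76, Farania, 4,927 units, $479,840.53):
Code 02.76 is under a tariff-rate quota (threshold 3,471 units). In-quota: 3,471 units at 9.5%; over-quota: 1,456 units at 20%.
Pro-rata value split: in-quota = $479,840.53 × 3,471/4,927 = $338,040.69; over-quota = $479,840.53 − $338,040.69 = $141,799.84.
In-quota duty = $338,040.69 × 9.5% = $32,113.87. Over-quota duty = $141,799.84 × 20% = $28,359.97.
Line duty = $32,113.87 + $28,359.97 = $60,473.84.
Total = $137,310.43 + $20,161.50 + $60,473.84 = $217,945.77.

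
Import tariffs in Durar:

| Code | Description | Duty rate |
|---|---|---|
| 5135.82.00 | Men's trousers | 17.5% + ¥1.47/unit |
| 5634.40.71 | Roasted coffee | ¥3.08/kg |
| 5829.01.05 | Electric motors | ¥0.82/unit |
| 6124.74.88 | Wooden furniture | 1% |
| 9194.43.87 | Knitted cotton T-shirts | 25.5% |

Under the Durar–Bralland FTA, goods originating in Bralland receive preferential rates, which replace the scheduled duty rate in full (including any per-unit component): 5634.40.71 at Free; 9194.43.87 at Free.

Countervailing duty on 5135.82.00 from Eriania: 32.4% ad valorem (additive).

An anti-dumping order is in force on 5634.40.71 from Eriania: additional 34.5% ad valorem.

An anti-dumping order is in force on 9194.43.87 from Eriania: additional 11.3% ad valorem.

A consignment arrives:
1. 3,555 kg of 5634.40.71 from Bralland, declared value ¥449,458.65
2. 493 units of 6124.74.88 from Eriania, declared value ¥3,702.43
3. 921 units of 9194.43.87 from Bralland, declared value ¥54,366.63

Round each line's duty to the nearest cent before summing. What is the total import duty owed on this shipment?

¥37.02

Line 1 (5634.40.71, Bralland, 3,555 kg, ¥449,458.65):
Base rate for 5634.40.71 is ¥3.08/kg.
Origin Bralland qualifies under the Durar–Bralland agreement and 5634.40.71 is covered: preferential rate Free applies instead.
The additional-duty order on 5634.40.71 targets Eriania, not Bralland; it does not apply.
Duty = ¥449,458.65 × 0% = ¥0.00.
Line 2 (6124.74.88, Eriania, 493 units, ¥3,702.43):
Base rate for 6124.74.88 is 1%.
Duty = ¥3,702.43 × 1% = ¥37.02.
Line 3 (9194.43.87, Bralland, 921 units, ¥54,366.63):
Base rate for 9194.43.87 is 25.5%.
Origin Bralland qualifies under the Durar–Bralland agreement and 9194.43.87 is covered: preferential rate Free applies instead.
The additional-duty order on 9194.43.87 targets Eriania, not Bralland; it does not apply.
Duty = ¥54,366.63 × 0% = ¥0.00.
Total = ¥0.00 + ¥37.02 + ¥0.00 = ¥37.02.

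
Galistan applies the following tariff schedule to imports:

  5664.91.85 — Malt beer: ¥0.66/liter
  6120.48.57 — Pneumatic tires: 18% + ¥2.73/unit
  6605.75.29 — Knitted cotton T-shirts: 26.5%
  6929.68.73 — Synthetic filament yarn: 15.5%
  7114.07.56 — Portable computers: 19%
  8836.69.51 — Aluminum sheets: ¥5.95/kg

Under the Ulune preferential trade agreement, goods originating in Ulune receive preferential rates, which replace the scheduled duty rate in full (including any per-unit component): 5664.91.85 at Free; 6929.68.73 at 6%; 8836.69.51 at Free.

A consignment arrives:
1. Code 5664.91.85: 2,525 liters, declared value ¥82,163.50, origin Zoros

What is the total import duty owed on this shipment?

Line 1 (5664.91.85, Zoros, 2,525 liters, ¥82,163.50):
Base rate for 5664.91.85 is ¥0.66/liter.
5664.91.85 has an FTA preferential rate, but origin Zoros is not Ulune; base rate stands.
Duty = 2,525 × ¥0.66 = ¥1,666.50.

¥1,666.50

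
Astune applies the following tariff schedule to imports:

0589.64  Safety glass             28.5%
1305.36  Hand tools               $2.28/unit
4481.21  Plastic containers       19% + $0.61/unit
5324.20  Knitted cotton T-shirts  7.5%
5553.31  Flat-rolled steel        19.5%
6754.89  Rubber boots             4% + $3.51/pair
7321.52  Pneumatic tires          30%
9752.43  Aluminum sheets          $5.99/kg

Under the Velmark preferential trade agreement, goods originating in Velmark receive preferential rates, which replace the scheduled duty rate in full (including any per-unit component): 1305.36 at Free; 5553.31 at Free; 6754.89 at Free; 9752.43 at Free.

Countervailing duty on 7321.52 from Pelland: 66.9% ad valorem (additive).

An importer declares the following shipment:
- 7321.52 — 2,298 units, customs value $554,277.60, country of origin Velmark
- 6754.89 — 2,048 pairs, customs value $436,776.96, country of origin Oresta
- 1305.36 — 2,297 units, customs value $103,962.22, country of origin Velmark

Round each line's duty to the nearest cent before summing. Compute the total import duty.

$190,942.84

Line 1 (7321.52, Velmark, 2,298 units, $554,277.60):
Base rate for 7321.52 is 30%.
Origin Velmark is the FTA partner but 7321.52 is not on the preference list; base rate stands.
The additional-duty order on 7321.52 targets Pelland, not Velmark; it does not apply.
Duty = $554,277.60 × 30% = $166,283.28.
Line 2 (6754.89, Oresta, 2,048 pairs, $436,776.96):
Base rate for 6754.89 is 4% + $3.51/pair.
6754.89 has an FTA preferential rate, but origin Oresta is not Velmark; base rate stands.
Duty = $436,776.96 × 4% + 2,048 × $3.51 = $24,659.56.
Line 3 (1305.36, Velmark, 2,297 units, $103,962.22):
Base rate for 1305.36 is $2.28/unit.
Origin Velmark qualifies under the Astune–Velmark agreement and 1305.36 is covered: preferential rate Free applies instead.
Duty = $103,962.22 × 0% = $0.00.
Total = $166,283.28 + $24,659.56 + $0.00 = $190,942.84.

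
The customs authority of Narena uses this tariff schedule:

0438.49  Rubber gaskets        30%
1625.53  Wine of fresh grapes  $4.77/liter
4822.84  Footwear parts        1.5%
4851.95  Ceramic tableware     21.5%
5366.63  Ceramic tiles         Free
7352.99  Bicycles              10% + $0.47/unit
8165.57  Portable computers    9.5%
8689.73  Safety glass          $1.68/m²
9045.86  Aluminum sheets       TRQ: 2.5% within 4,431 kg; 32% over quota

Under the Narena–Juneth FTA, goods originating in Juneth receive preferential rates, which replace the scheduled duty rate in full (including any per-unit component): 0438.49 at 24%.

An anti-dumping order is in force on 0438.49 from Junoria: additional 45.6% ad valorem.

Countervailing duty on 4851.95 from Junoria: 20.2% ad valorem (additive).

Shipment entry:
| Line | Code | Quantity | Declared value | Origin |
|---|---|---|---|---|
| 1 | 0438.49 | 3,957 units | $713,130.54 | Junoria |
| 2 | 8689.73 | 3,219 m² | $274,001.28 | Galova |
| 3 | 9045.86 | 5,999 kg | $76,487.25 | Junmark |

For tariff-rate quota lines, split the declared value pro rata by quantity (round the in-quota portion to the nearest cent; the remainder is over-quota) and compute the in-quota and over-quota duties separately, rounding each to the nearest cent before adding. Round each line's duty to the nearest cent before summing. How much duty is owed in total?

Line 1 (0438.49, Junoria, 3,957 units, $713,130.54):
Base rate for 0438.49 is 30%.
0438.49 has an FTA preferential rate, but origin Junoria is not Juneth; base rate stands.
Additional duty on 0438.49 from Junoria: +45.6%. Applied ad valorem rate: 30% + 45.6% = 75.6%.
Duty = $713,130.54 × 75.6% = $539,126.69.
Line 2 (8689.73, Galova, 3,219 m², $274,001.28):
Base rate for 8689.73 is $1.68/m².
Duty = 3,219 × $1.68 = $5,407.92.
Line 3 (9045.86, Junmark, 5,999 kg, $76,487.25):
Code 9045.86 is under a tariff-rate quota (threshold 4,431 kg). In-quota: 4,431 kg at 2.5%; over-quota: 1,568 kg at 32%.
Pro-rata value split: in-quota = $76,487.25 × 4,431/5,999 = $56,495.25; over-quota = $76,487.25 − $56,495.25 = $19,992.00.
In-quota duty = $56,495.25 × 2.5% = $1,412.38. Over-quota duty = $19,992.00 × 32% = $6,397.44.
Line duty = $1,412.38 + $6,397.44 = $7,809.82.
Total = $539,126.69 + $5,407.92 + $7,809.82 = $552,344.43.

$552,344.43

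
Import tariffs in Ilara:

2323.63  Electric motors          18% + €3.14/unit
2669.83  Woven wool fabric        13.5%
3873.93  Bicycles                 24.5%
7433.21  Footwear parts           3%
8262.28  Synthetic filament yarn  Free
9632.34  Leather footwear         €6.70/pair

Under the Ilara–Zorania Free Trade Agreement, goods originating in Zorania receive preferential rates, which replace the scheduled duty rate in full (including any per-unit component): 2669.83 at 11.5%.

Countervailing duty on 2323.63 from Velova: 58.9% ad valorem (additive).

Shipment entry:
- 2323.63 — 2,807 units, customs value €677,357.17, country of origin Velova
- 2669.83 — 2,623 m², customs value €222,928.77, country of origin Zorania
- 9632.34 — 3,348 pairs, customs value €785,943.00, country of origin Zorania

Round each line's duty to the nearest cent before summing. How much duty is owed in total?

Line 1 (2323.63, Velova, 2,807 units, €677,357.17):
Base rate for 2323.63 is 18% + €3.14/unit.
Additional duty on 2323.63 from Velova: +58.9%. Applied ad valorem rate: 18% + 58.9% = 76.9%.
Duty = €677,357.17 × 76.9% + 2,807 × €3.14 = €529,701.64.
Line 2 (2669.83, Zorania, 2,623 m², €222,928.77):
Base rate for 2669.83 is 13.5%.
Origin Zorania qualifies under the Ilara–Zorania agreement and 2669.83 is covered: preferential rate 11.5% applies instead.
Duty = €222,928.77 × 11.5% = €25,636.81.
Line 3 (9632.34, Zorania, 3,348 pairs, €785,943.00):
Base rate for 9632.34 is €6.70/pair.
Origin Zorania is the FTA partner but 9632.34 is not on the preference list; base rate stands.
Duty = 3,348 × €6.70 = €22,431.60.
Total = €529,701.64 + €25,636.81 + €22,431.60 = €577,770.05.

€577,770.05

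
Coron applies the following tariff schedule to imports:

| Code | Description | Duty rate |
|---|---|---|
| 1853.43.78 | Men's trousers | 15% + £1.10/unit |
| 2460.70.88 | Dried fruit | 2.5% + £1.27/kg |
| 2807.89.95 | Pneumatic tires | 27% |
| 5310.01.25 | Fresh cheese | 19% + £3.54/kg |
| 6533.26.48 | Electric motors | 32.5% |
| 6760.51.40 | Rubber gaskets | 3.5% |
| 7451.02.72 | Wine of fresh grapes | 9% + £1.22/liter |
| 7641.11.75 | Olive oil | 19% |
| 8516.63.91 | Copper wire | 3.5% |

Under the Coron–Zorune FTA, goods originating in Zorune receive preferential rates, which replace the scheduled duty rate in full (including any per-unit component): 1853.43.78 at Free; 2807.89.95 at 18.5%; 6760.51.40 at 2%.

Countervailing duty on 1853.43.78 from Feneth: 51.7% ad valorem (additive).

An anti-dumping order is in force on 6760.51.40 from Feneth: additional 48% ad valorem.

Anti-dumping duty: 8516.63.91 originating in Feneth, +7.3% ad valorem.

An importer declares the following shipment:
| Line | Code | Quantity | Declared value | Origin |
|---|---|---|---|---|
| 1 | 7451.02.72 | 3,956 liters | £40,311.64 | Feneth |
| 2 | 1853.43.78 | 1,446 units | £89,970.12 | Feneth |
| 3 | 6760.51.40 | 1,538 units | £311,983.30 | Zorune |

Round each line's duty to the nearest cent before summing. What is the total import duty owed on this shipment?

£76,294.71

Line 1 (7451.02.72, Feneth, 3,956 liters, £40,311.64):
Base rate for 7451.02.72 is 9% + £1.22/liter.
Duty = £40,311.64 × 9% + 3,956 × £1.22 = £8,454.37.
Line 2 (1853.43.78, Feneth, 1,446 units, £89,970.12):
Base rate for 1853.43.78 is 15% + £1.10/unit.
1853.43.78 has an FTA preferential rate, but origin Feneth is not Zorune; base rate stands.
Additional duty on 1853.43.78 from Feneth: +51.7%. Applied ad valorem rate: 15% + 51.7% = 66.7%.
Duty = £89,970.12 × 66.7% + 1,446 × £1.10 = £61,600.67.
Line 3 (6760.51.40, Zorune, 1,538 units, £311,983.30):
Base rate for 6760.51.40 is 3.5%.
Origin Zorune qualifies under the Coron–Zorune agreement and 6760.51.40 is covered: preferential rate 2% applies instead.
The additional-duty order on 6760.51.40 targets Feneth, not Zorune; it does not apply.
Duty = £311,983.30 × 2% = £6,239.67.
Total = £8,454.37 + £61,600.67 + £6,239.67 = £76,294.71.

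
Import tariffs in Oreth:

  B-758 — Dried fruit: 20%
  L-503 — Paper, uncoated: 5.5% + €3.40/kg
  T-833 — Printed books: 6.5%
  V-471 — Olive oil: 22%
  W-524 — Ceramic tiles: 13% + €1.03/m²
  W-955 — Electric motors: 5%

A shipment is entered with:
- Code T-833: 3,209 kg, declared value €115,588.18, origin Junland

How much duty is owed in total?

Line 1 (T-833, Junland, 3,209 kg, €115,588.18):
Base rate for T-833 is 6.5%.
Duty = €115,588.18 × 6.5% = €7,513.23.

€7,513.23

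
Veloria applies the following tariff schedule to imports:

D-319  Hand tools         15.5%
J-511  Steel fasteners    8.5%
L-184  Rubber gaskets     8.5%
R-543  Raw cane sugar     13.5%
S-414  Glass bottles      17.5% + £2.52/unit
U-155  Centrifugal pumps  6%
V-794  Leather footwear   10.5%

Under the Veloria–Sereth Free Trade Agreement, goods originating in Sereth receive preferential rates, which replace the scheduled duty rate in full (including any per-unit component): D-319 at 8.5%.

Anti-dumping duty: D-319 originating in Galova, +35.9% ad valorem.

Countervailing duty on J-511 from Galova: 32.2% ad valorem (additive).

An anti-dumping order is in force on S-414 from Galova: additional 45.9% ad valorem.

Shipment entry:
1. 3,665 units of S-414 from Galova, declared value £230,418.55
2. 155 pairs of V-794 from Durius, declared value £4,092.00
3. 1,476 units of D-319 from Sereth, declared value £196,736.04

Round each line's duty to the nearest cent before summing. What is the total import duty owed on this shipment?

£172,473.38

Line 1 (S-414, Galova, 3,665 units, £230,418.55):
Base rate for S-414 is 17.5% + £2.52/unit.
Additional duty on S-414 from Galova: +45.9%. Applied ad valorem rate: 17.5% + 45.9% = 63.4%.
Duty = £230,418.55 × 63.4% + 3,665 × £2.52 = £155,321.16.
Line 2 (V-794, Durius, 155 pairs, £4,092.00):
Base rate for V-794 is 10.5%.
Duty = £4,092.00 × 10.5% = £429.66.
Line 3 (D-319, Sereth, 1,476 units, £196,736.04):
Base rate for D-319 is 15.5%.
Origin Sereth qualifies under the Veloria–Sereth agreement and D-319 is covered: preferential rate 8.5% applies instead.
The additional-duty order on D-319 targets Galova, not Sereth; it does not apply.
Duty = £196,736.04 × 8.5% = £16,722.56.
Total = £155,321.16 + £429.66 + £16,722.56 = £172,473.38.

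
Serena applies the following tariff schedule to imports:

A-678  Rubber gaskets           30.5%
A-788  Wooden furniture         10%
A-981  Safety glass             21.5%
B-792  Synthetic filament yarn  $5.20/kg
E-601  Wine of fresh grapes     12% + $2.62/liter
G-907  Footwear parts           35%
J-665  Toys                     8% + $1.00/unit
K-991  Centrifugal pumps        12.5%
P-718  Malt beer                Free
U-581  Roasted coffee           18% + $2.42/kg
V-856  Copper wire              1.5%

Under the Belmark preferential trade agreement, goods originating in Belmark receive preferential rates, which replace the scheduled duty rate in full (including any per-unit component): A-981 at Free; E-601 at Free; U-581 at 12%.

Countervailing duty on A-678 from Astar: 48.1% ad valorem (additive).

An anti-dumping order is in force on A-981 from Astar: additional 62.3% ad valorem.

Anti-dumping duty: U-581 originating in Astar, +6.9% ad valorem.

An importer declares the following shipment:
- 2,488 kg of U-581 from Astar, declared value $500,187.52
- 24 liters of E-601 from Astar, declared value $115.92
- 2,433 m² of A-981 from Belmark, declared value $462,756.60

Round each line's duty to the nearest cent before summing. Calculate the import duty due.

Line 1 (U-581, Astar, 2,488 kg, $500,187.52):
Base rate for U-581 is 18% + $2.42/kg.
U-581 has an FTA preferential rate, but origin Astar is not Belmark; base rate stands.
Additional duty on U-581 from Astar: +6.9%. Applied ad valorem rate: 18% + 6.9% = 24.9%.
Duty = $500,187.52 × 24.9% + 2,488 × $2.42 = $130,567.65.
Line 2 (E-601, Astar, 24 liters, $115.92):
Base rate for E-601 is 12% + $2.62/liter.
E-601 has an FTA preferential rate, but origin Astar is not Belmark; base rate stands.
Duty = $115.92 × 12% + 24 × $2.62 = $76.79.
Line 3 (A-981, Belmark, 2,433 m², $462,756.60):
Base rate for A-981 is 21.5%.
Origin Belmark qualifies under the Serena–Belmark agreement and A-981 is covered: preferential rate Free applies instead.
The additional-duty order on A-981 targets Astar, not Belmark; it does not apply.
Duty = $462,756.60 × 0% = $0.00.
Total = $130,567.65 + $76.79 + $0.00 = $130,644.44.

$130,644.44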